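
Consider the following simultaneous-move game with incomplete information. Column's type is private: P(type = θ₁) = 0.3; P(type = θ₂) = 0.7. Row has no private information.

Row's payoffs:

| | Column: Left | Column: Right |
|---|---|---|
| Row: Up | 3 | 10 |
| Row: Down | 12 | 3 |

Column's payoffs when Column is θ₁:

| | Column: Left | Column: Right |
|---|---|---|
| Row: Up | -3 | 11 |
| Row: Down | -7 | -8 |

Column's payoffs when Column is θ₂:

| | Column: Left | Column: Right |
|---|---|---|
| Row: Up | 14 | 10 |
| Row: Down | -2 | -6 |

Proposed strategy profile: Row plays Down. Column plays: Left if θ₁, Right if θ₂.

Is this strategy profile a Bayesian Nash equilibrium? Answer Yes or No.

No

A profile is a BNE iff every type of every player is best-responding given beliefs about the other side.
Row plays Down: E[Down] = 0.3·(12) + 0.7·(3) = 5.7; E[Up] = 7.9. Not best-responding. ✗
Column (type θ₁), facing Down: Left gives -7, Right gives -8. Proposed Left is best. ✓
Column (type θ₂), facing Down: Left gives -2, Right gives -6. Proposed Right is not best — profitable deviation exists. ✗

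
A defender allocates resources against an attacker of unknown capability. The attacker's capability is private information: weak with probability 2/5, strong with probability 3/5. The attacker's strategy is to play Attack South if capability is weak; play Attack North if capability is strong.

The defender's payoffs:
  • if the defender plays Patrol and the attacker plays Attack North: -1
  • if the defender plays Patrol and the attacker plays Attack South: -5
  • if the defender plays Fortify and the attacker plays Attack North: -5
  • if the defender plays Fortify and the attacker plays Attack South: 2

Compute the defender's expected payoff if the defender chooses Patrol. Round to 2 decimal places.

-2.60

E[Patrol] = 2/5·(-5) + 3/5·(-1) = (-2) + (-3/5) = -13/5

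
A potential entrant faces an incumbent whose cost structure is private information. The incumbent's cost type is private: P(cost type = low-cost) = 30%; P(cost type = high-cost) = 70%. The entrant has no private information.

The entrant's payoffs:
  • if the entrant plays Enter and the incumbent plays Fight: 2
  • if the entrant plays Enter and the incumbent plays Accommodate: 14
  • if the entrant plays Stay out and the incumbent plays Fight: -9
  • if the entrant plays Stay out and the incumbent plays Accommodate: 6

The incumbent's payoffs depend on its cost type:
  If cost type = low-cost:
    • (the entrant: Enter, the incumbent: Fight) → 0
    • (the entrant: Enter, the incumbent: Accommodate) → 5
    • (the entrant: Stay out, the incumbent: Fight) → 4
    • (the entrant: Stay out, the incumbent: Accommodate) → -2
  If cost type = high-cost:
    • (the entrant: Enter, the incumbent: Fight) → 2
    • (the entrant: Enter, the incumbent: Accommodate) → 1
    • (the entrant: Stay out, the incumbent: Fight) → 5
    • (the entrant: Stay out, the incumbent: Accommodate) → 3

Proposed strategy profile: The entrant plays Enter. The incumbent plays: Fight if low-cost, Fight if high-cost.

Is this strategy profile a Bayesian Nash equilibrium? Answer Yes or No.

A profile is a BNE iff every type of every player is best-responding given beliefs about the other side.
The entrant plays Enter: E[Enter] = 0.3·(2) + 0.7·(2) = 2; E[Stay out] = -9. Best-responding. ✓
The incumbent (cost type low-cost), facing Enter: Fight gives 0, Accommodate gives 5. Proposed Fight is not best — profitable deviation exists. ✗
The incumbent (cost type high-cost), facing Enter: Fight gives 2, Accommodate gives 1. Proposed Fight is best. ✓

No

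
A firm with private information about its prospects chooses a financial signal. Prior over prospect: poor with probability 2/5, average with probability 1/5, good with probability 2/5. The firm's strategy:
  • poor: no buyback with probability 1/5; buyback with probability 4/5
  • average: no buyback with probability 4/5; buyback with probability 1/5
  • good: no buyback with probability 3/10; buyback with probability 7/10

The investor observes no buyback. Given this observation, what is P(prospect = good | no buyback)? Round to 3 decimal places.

0.333

Apply Bayes' rule using the sender's strategy as the likelihood.
P(no buyback) = (2/5)·(1/5) + (1/5)·(4/5) + (2/5)·(3/10) = 9/25
P(good | no buyback) = ((2/5)·(3/10)) / (9/25) = (3/25) / (9/25) = 1/3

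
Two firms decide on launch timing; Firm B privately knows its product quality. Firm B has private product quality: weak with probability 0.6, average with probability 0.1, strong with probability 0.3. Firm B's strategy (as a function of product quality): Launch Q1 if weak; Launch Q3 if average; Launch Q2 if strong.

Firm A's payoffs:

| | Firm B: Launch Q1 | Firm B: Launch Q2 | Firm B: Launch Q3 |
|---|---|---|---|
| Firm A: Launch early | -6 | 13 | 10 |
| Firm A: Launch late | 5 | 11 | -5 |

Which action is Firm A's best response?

E[Launch early] = 0.6·(-6) + 0.1·(10) + 0.3·(13) = 1.3
E[Launch late] = 0.6·(5) + 0.1·(-5) + 0.3·(11) = 5.8
Best response: Launch late (5.8 is the largest).

Launch late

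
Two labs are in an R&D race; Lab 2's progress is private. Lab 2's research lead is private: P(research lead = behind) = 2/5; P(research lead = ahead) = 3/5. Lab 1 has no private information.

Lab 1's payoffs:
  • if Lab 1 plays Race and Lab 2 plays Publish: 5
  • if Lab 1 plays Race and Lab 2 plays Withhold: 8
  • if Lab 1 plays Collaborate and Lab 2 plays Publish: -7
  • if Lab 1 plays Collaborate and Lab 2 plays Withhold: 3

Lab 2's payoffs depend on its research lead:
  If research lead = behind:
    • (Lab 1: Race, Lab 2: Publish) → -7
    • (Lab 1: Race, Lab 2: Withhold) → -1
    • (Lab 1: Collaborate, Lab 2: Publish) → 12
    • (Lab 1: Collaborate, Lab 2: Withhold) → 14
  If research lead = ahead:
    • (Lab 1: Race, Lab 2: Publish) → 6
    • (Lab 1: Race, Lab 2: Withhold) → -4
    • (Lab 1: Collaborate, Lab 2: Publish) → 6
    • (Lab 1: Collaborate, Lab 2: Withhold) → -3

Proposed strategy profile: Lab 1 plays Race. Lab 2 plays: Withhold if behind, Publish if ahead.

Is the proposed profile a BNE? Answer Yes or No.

Yes

Lab 1 plays Race: E[Race] = 2/5·(8) + 3/5·(5) = 31/5; E[Collaborate] = -3. Best-responding. ✓
Lab 2 (research lead behind), facing Race: Publish gives -7, Withhold gives -1. Proposed Withhold is best. ✓
Lab 2 (research lead ahead), facing Race: Publish gives 6, Withhold gives -4. Proposed Publish is best. ✓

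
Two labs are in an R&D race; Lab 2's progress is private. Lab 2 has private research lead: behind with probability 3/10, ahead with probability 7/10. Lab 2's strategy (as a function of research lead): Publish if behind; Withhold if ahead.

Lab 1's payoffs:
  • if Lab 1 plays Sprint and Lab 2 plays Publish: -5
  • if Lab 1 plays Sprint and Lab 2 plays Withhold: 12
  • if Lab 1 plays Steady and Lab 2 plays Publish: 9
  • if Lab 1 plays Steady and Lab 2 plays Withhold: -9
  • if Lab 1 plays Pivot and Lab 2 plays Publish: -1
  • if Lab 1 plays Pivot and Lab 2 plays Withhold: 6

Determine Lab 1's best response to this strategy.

Sprint

E[Sprint] = 3/10·(-5) + 7/10·(12) = 69/10
E[Steady] = 3/10·(9) + 7/10·(-9) = -18/5
E[Pivot] = 3/10·(-1) + 7/10·(6) = 39/10
Best response: Sprint (69/10 is the largest).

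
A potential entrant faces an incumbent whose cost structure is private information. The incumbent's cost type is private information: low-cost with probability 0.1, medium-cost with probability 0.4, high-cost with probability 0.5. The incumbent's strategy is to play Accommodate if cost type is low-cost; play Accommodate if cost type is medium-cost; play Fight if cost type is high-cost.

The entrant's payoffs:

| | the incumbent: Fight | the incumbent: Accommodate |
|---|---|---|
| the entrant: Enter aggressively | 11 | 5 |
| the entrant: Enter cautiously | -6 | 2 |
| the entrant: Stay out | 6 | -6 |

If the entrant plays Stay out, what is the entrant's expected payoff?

E[Stay out] = 0.1·(-6) + 0.4·(-6) + 0.5·6 = (-0.6) + (-2.4) + 3 = 0

0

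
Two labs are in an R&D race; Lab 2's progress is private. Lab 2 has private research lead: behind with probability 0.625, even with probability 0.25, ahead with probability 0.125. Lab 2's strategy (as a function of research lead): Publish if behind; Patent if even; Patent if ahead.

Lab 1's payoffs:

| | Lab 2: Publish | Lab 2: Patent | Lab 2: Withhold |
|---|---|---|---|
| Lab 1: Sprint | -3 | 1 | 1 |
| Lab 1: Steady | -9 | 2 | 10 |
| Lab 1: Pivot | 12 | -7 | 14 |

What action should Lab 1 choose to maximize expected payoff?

E[Sprint] = 0.625·(-3) + 0.25·(1) + 0.125·(1) = -1.5
E[Steady] = 0.625·(-9) + 0.25·(2) + 0.125·(2) = -4.875
E[Pivot] = 0.625·(12) + 0.25·(-7) + 0.125·(-7) = 4.875
Best response: Pivot (4.875 is the largest).

Pivot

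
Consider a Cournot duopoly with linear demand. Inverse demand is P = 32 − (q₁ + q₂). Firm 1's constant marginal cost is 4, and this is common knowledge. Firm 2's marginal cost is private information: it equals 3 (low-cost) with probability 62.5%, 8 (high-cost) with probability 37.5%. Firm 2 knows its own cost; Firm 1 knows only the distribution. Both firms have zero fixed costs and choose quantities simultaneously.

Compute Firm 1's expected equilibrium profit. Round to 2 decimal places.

Type-c best response for Firm 2: q₂(c) = (32 − c)/2 − q₁/2.
Firm 1 maximizes expected profit; its first-order condition is 32 − 2q₁ − E[q₂] − 4 = 0.
Substituting E[q₂] and solving: E[c₂] = 4.875, so q₁ = (32 − 2·4 + 4.875)/3 = 9.625.
E[P] = 32 − (q₁ + E[q₂]) = 13.625; Firm 1's expected profit = (E[P] − 4)·q₁ = (13.625 − 4)·9.625 = 92.6406.

92.64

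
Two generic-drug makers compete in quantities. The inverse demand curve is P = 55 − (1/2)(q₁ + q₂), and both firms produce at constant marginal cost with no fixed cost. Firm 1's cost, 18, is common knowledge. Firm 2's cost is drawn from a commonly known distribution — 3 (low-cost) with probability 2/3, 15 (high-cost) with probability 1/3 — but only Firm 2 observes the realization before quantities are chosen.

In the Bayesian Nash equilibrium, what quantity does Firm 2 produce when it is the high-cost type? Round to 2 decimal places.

31.33

Type-c best response for Firm 2: q₂(c) = (55 − c) − q₁/2.
Firm 1 maximizes expected profit; its first-order condition is 55 − q₁ − (1/2)E[q₂] − 18 = 0.
Substituting E[q₂] and solving: E[c₂] = 7, so q₁ = (55 − 2·18 + 7)/(3/2) = 17.3333.
q₂(high-cost) = (55 − 15 − (1/2)·17.3333) = 31.3333.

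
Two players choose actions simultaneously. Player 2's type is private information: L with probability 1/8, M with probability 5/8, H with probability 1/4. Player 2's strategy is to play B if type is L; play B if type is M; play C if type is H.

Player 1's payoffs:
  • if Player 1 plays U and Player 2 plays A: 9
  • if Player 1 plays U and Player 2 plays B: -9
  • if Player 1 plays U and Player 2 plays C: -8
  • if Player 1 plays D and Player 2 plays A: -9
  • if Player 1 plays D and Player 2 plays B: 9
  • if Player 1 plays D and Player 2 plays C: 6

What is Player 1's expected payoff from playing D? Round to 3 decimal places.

8.250

Take the expectation over Player 2's type, weighting each type's action by its prior probability.
E[D] = 1/8·9 + 5/8·9 + 1/4·6 = 9/8 + 45/8 + 3/2 = 33/4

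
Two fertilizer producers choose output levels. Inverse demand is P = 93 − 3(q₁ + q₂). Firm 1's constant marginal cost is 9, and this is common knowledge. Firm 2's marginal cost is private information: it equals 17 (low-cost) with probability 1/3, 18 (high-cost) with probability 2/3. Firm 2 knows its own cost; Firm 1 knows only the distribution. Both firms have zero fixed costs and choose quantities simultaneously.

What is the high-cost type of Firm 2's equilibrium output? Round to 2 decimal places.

7.35

Firm 2 with cost c maximizes (93 − 3(q₁+q₂) − c)·q₂, giving q₂(c) = (93 − c − 3q₁)/6.
E[c₂] = 1/3·17 + 2/3·18 = 17.6667
Firm 1's FOC against E[q₂] yields q₁ = (93 − 2·9 + E[c₂])/9 = (93 − 18 + 17.6667)/9 = 10.2963.
q₂(high-cost) = (93 − 18 − 3·10.2963)/6 = 7.35185.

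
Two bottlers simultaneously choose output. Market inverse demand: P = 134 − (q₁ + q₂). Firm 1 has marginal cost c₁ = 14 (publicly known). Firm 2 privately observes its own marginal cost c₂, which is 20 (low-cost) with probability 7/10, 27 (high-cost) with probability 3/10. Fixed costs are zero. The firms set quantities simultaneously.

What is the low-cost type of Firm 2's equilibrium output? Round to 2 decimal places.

Each type of Firm 2 best-responds to q₁; Firm 1 best-responds to the expected q₂ over Firm 2's types.
Firm 2 with cost c maximizes (134 − (q₁+q₂) − c)·q₂, giving q₂(c) = (134 − c − q₁)/2.
E[c₂] = 7/10·20 + 3/10·27 = 22.1
Firm 1's FOC against E[q₂] yields q₁ = (134 − 2·14 + E[c₂])/3 = (134 − 28 + 22.1)/3 = 42.7.
q₂(low-cost) = (134 − 20 − 42.7)/2 = 35.65.

35.65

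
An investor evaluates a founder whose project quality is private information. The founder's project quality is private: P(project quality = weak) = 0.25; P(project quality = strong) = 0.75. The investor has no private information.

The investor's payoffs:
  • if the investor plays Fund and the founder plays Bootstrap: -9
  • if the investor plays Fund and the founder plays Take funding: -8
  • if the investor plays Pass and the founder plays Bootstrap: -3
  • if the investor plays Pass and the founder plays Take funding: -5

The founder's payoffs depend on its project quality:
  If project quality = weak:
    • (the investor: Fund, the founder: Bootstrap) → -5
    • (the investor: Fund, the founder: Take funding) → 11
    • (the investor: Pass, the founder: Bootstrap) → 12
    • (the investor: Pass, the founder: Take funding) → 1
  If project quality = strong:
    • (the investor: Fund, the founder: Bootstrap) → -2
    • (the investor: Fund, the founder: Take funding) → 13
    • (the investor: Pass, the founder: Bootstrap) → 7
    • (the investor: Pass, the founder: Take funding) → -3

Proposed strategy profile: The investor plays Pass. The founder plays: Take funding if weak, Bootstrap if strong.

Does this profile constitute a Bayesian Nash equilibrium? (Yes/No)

The investor plays Pass: E[Pass] = 0.25·(-5) + 0.75·(-3) = -3.5; E[Fund] = -8.75. Best-responding. ✓
The founder (project quality weak), facing Pass: Bootstrap gives 12, Take funding gives 1. Proposed Take funding is not best — profitable deviation exists. ✗
The founder (project quality strong), facing Pass: Bootstrap gives 7, Take funding gives -3. Proposed Bootstrap is best. ✓

No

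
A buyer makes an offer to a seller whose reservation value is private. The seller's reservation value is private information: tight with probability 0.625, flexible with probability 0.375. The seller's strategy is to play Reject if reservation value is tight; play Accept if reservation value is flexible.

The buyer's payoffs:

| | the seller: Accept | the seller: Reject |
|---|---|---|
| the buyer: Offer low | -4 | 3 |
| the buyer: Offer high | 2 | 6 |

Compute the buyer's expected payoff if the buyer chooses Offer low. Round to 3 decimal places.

0.375

Take the expectation over the seller's reservation value, weighting each type's action by its prior probability.
E[Offer low] = 0.625·3 + 0.375·(-4) = 1.875 + (-1.5) = 0.375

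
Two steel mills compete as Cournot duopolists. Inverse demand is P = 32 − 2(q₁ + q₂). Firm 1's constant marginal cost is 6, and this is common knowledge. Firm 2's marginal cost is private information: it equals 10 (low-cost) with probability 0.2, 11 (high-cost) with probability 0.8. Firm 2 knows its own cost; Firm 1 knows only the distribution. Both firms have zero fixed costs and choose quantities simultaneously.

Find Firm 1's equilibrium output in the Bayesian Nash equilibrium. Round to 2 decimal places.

5.13

Type-c best response for Firm 2: q₂(c) = (32 − c)/4 − q₁/2.
Firm 1 maximizes expected profit; its first-order condition is 32 − 4q₁ − 2E[q₂] − 6 = 0.
Substituting E[q₂] and solving: E[c₂] = 10.8, so q₁ = (32 − 2·6 + 10.8)/6 = 5.13333.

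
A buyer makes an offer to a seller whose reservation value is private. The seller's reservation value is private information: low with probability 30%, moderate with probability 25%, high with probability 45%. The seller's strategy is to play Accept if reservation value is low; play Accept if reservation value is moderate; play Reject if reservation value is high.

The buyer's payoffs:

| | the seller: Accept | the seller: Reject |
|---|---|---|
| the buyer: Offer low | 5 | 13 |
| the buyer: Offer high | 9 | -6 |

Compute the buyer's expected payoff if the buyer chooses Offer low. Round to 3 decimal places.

8.600

E[Offer low] = 0.3·5 + 0.25·5 + 0.45·13 = 1.5 + 1.25 + 5.85 = 8.6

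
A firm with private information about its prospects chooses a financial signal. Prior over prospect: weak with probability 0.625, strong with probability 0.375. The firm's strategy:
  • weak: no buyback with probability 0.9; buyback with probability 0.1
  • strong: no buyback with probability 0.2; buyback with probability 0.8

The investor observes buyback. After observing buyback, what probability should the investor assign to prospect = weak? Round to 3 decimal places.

Apply Bayes' rule using the sender's strategy as the likelihood.
P(buyback) = 0.625·0.1 + 0.375·0.8 = 0.3625
P(weak | buyback) = (0.625·0.1) / 0.3625 = 0.0625 / 0.3625 = 0.172414

0.172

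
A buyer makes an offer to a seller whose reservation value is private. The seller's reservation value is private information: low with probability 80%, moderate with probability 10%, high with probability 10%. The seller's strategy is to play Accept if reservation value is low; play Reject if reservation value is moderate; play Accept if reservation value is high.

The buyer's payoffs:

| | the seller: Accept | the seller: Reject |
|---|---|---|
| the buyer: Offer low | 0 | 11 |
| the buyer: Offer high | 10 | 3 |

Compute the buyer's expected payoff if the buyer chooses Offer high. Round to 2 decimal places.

E[Offer high] = 0.8·10 + 0.1·3 + 0.1·10 = 8 + 0.3 + 1 = 9.3

9.30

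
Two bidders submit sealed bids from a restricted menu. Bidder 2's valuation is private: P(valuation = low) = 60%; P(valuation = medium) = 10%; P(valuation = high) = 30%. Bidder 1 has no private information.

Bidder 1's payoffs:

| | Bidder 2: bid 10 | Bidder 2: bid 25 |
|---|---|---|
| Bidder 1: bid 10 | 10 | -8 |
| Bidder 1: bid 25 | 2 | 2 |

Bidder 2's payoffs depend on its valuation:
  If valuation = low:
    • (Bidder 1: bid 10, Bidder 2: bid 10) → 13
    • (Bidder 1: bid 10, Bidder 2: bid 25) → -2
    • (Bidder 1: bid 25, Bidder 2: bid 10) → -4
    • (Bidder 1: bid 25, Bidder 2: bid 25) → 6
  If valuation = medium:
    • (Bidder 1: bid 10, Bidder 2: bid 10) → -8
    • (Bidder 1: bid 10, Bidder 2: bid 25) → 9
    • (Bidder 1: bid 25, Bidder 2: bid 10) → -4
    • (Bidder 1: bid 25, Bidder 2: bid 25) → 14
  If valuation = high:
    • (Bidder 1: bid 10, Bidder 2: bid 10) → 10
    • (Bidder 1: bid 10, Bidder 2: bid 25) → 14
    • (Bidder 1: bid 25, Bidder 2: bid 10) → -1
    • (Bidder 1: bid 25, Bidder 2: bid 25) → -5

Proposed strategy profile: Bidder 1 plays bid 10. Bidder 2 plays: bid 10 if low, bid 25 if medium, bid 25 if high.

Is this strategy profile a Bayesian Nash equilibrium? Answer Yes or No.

Yes

Bidder 1 plays bid 10: E[bid 10] = 0.6·(10) + 0.1·(-8) + 0.3·(-8) = 2.8; E[bid 25] = 2. Best-responding. ✓
Bidder 2 (valuation low), facing bid 10: bid 10 gives 13, bid 25 gives -2. Proposed bid 10 is best. ✓
Bidder 2 (valuation medium), facing bid 10: bid 10 gives -8, bid 25 gives 9. Proposed bid 25 is best. ✓
Bidder 2 (valuation high), facing bid 10: bid 10 gives 10, bid 25 gives 14. Proposed bid 25 is best. ✓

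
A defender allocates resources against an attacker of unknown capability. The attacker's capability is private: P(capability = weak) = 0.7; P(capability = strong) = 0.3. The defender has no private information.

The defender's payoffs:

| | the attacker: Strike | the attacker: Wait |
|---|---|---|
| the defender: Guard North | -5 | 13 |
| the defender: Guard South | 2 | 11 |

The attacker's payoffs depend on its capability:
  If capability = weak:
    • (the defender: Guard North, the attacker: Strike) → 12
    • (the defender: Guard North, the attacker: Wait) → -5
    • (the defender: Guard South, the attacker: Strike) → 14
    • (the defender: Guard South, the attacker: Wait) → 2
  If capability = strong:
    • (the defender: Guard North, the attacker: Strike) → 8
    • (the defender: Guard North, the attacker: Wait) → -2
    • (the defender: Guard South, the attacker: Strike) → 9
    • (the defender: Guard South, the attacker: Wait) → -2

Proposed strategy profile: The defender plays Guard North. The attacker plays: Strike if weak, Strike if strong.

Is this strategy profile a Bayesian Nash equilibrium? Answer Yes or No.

The defender plays Guard North: E[Guard North] = 0.7·(-5) + 0.3·(-5) = -5; E[Guard South] = 2. Not best-responding. ✗
The attacker (capability weak), facing Guard North: Strike gives 12, Wait gives -5. Proposed Strike is best. ✓
The attacker (capability strong), facing Guard North: Strike gives 8, Wait gives -2. Proposed Strike is best. ✓

No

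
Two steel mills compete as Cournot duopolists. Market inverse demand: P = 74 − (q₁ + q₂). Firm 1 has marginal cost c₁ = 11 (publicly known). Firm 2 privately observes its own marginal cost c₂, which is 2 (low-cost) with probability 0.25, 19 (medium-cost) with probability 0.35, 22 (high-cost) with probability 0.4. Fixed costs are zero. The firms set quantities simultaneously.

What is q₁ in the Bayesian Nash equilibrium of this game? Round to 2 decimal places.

22.65

Type-c best response for Firm 2: q₂(c) = (74 − c)/2 − q₁/2.
Firm 1 maximizes expected profit; its first-order condition is 74 − 2q₁ − E[q₂] − 11 = 0.
Substituting E[q₂] and solving: E[c₂] = 15.95, so q₁ = (74 − 2·11 + 15.95)/3 = 22.65.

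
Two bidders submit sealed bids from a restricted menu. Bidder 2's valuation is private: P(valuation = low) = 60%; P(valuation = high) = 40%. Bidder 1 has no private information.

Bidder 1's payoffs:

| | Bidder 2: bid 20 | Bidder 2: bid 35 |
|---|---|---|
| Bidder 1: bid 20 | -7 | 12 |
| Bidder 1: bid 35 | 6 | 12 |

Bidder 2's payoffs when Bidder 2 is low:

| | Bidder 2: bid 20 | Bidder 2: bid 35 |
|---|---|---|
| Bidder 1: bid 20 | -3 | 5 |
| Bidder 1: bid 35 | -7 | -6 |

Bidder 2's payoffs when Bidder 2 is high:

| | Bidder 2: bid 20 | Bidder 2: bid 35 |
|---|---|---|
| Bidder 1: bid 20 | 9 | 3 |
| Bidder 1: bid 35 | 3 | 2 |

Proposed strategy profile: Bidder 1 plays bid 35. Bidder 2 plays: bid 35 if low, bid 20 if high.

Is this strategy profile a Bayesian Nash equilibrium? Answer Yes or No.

Bidder 1 plays bid 35: E[bid 35] = 0.6·(12) + 0.4·(6) = 9.6; E[bid 20] = 4.4. Best-responding. ✓
Bidder 2 (valuation low), facing bid 35: bid 20 gives -7, bid 35 gives -6. Proposed bid 35 is best. ✓
Bidder 2 (valuation high), facing bid 35: bid 20 gives 3, bid 35 gives 2. Proposed bid 20 is best. ✓

Yes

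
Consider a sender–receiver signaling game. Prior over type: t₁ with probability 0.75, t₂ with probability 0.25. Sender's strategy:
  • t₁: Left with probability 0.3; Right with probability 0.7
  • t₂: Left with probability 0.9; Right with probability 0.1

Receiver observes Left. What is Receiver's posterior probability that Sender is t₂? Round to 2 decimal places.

P(Left) = 0.75·0.3 + 0.25·0.9 = 0.45
P(t₂ | Left) = (0.25·0.9) / 0.45 = 0.225 / 0.45 = 0.5

0.50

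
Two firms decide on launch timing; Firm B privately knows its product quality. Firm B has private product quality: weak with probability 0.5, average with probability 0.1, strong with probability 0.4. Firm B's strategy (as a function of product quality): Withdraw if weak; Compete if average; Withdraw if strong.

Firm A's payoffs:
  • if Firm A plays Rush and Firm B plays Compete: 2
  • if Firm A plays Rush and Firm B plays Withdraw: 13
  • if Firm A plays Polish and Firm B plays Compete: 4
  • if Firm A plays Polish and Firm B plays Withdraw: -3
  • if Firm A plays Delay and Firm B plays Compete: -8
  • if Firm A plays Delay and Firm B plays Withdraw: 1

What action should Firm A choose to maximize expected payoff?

Rush

E[Rush] = 0.5·(13) + 0.1·(2) + 0.4·(13) = 11.9
E[Polish] = 0.5·(-3) + 0.1·(4) + 0.4·(-3) = -2.3
E[Delay] = 0.5·(1) + 0.1·(-8) + 0.4·(1) = 0.1
Best response: Rush (11.9 is the largest).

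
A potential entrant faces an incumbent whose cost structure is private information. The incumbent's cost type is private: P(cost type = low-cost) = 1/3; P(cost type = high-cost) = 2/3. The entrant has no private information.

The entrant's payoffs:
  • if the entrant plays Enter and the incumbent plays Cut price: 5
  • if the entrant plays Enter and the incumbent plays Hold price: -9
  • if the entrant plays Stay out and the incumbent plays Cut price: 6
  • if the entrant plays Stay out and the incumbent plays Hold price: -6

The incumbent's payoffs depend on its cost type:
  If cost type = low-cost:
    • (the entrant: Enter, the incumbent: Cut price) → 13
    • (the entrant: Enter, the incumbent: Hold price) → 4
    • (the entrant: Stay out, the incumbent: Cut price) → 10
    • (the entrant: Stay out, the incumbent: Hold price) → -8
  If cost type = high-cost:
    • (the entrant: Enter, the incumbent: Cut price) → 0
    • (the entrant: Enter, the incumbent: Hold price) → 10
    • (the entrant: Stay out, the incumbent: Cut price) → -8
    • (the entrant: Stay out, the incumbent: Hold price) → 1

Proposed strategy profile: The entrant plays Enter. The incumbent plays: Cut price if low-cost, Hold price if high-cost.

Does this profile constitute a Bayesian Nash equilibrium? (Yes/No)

No

The entrant plays Enter: E[Enter] = 1/3·(5) + 2/3·(-9) = -13/3; E[Stay out] = -2. Not best-responding. ✗
The incumbent (cost type low-cost), facing Enter: Cut price gives 13, Hold price gives 4. Proposed Cut price is best. ✓
The incumbent (cost type high-cost), facing Enter: Cut price gives 0, Hold price gives 10. Proposed Hold price is best. ✓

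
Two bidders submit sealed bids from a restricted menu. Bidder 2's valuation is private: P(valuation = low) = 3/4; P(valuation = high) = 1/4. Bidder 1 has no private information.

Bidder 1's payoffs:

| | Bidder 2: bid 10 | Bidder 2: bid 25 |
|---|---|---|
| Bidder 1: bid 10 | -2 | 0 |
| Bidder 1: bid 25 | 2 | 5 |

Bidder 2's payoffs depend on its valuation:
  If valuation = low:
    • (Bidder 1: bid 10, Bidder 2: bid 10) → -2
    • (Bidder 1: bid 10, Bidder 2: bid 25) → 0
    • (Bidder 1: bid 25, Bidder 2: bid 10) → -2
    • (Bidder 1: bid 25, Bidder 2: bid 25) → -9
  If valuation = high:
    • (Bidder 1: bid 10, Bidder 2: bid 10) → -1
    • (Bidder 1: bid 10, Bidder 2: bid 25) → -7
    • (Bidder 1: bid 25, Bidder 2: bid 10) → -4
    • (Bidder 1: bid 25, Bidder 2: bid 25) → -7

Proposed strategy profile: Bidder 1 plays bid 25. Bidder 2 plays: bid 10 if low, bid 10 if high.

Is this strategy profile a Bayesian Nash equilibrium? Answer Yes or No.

Yes

Bidder 1 plays bid 25: E[bid 25] = 3/4·(2) + 1/4·(2) = 2; E[bid 10] = -2. Best-responding. ✓
Bidder 2 (valuation low), facing bid 25: bid 10 gives -2, bid 25 gives -9. Proposed bid 10 is best. ✓
Bidder 2 (valuation high), facing bid 25: bid 10 gives -4, bid 25 gives -7. Proposed bid 10 is best. ✓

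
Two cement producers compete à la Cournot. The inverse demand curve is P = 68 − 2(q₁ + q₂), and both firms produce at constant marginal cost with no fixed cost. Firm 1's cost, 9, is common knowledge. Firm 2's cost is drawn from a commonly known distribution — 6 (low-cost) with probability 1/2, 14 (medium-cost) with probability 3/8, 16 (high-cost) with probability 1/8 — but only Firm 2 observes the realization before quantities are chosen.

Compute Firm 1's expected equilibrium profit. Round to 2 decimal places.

Firm 2 with cost c maximizes (68 − 2(q₁+q₂) − c)·q₂, giving q₂(c) = (68 − c − 2q₁)/4.
E[c₂] = 1/2·6 + 3/8·14 + 1/8·16 = 10.25
Firm 1's FOC against E[q₂] yields q₁ = (68 − 2·9 + E[c₂])/6 = (68 − 18 + 10.25)/6 = 10.0417.
E[P] = 68 − 2·(q₁ + E[q₂]) = 29.0833; Firm 1's expected profit = (E[P] − 9)·q₁ = (29.0833 − 9)·10.0417 = 201.67.

201.67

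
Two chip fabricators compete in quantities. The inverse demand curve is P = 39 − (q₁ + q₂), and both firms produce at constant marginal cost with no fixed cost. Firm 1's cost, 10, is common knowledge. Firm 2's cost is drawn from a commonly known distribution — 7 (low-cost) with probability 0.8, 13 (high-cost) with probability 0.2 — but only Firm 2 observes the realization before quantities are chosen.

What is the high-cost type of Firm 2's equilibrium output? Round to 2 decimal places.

8.47

Type-c best response for Firm 2: q₂(c) = (39 − c)/2 − q₁/2.
Firm 1 maximizes expected profit; its first-order condition is 39 − 2q₁ − E[q₂] − 10 = 0.
Substituting E[q₂] and solving: E[c₂] = 8.2, so q₁ = (39 − 2·10 + 8.2)/3 = 9.06667.
q₂(high-cost) = (39 − 13 − 9.06667)/2 = 8.46667.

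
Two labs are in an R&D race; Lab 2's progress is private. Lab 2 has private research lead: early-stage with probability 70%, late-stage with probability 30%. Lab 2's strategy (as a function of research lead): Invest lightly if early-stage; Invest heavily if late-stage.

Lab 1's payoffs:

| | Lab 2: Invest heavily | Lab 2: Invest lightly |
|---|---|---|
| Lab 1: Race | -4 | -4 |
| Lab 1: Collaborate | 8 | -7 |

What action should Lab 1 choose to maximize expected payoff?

Collaborate

Compute Lab 1's expected payoff for each action, taking the expectation over Lab 2's type.
E[Race] = 0.7·(-4) + 0.3·(-4) = -4
E[Collaborate] = 0.7·(-7) + 0.3·(8) = -2.5
Best response: Collaborate (-2.5 is the largest).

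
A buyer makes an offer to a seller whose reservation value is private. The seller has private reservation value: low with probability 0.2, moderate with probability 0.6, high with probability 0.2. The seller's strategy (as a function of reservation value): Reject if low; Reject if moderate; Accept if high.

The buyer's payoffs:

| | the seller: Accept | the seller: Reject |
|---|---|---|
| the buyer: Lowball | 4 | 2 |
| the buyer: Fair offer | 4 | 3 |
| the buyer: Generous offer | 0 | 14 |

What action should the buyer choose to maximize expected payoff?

Generous offer

E[Lowball] = 0.2·(2) + 0.6·(2) + 0.2·(4) = 2.4
E[Fair offer] = 0.2·(3) + 0.6·(3) + 0.2·(4) = 3.2
E[Generous offer] = 0.2·(14) + 0.6·(14) + 0.2·(0) = 11.2
Best response: Generous offer (11.2 is the largest).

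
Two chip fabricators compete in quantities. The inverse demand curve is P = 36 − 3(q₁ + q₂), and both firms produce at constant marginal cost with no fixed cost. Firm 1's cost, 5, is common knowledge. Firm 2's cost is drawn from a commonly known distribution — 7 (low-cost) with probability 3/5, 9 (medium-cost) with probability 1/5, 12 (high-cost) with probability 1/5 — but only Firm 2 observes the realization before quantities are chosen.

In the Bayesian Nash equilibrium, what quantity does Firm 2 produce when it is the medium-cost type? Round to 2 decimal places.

2.59

Type-c best response for Firm 2: q₂(c) = (36 − c)/6 − q₁/2.
Firm 1 maximizes expected profit; its first-order condition is 36 − 6q₁ − 3E[q₂] − 5 = 0.
Substituting E[q₂] and solving: E[c₂] = 8.4, so q₁ = (36 − 2·5 + 8.4)/9 = 3.82222.
q₂(medium-cost) = (36 − 9 − 3·3.82222)/6 = 2.58889.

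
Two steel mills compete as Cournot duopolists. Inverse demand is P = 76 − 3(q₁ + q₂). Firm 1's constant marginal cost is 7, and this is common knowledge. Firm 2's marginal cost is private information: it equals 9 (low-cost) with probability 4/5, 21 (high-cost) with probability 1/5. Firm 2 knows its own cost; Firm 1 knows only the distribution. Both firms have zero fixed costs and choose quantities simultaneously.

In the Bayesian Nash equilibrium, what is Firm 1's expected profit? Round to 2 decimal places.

199.54

Firm 2 with cost c maximizes (76 − 3(q₁+q₂) − c)·q₂, giving q₂(c) = (76 − c − 3q₁)/6.
E[c₂] = 4/5·9 + 1/5·21 = 11.4
Firm 1's FOC against E[q₂] yields q₁ = (76 − 2·7 + E[c₂])/9 = (76 − 14 + 11.4)/9 = 8.15556.
E[P] = 76 − 3·(q₁ + E[q₂]) = 31.4667; Firm 1's expected profit = (E[P] − 7)·q₁ = (31.4667 − 7)·8.15556 = 199.539.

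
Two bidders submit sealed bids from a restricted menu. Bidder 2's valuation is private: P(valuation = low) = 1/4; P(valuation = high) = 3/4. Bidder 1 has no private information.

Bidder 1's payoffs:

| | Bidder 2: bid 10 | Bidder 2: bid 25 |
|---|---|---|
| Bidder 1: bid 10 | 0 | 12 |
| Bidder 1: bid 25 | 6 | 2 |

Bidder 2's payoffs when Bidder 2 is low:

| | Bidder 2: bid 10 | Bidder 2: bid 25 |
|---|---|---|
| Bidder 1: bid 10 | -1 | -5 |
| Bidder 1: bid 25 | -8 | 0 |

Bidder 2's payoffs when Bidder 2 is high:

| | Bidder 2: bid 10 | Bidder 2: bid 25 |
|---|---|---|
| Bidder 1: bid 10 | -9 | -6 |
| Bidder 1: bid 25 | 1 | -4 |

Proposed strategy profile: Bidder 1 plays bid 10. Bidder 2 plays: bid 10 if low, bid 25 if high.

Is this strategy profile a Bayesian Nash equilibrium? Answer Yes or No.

Yes

Bidder 1 plays bid 10: E[bid 10] = 1/4·(0) + 3/4·(12) = 9; E[bid 25] = 3. Best-responding. ✓
Bidder 2 (valuation low), facing bid 10: bid 10 gives -1, bid 25 gives -5. Proposed bid 10 is best. ✓
Bidder 2 (valuation high), facing bid 10: bid 10 gives -9, bid 25 gives -6. Proposed bid 25 is best. ✓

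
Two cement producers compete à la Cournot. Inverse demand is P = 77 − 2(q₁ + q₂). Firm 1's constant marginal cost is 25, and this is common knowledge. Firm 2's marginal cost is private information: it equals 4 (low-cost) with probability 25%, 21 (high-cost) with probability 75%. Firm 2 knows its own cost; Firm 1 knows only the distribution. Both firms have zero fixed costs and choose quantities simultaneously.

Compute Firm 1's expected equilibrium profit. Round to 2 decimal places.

106.34

Firm 2 with cost c maximizes (77 − 2(q₁+q₂) − c)·q₂, giving q₂(c) = (77 − c − 2q₁)/4.
E[c₂] = 0.25·4 + 0.75·21 = 16.75
Firm 1's FOC against E[q₂] yields q₁ = (77 − 2·25 + E[c₂])/6 = (77 − 50 + 16.75)/6 = 7.29167.
E[P] = 77 − 2·(q₁ + E[q₂]) = 39.5833; Firm 1's expected profit = (E[P] − 25)·q₁ = (39.5833 − 25)·7.29167 = 106.337.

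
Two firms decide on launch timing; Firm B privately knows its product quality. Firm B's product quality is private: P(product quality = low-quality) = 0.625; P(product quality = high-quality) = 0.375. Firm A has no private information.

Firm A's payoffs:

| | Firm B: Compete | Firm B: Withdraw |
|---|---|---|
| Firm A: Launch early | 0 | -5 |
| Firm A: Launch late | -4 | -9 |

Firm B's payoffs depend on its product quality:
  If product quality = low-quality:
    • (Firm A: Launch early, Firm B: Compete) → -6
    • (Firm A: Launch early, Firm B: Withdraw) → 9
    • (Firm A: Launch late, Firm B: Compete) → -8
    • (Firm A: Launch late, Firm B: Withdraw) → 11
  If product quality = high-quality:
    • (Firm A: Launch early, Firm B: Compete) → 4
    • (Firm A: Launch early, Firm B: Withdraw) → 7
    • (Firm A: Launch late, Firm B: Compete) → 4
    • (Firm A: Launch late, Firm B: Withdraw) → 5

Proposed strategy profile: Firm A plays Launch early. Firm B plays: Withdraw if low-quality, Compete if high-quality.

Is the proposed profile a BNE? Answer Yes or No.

A profile is a BNE iff every type of every player is best-responding given beliefs about the other side.
Firm A plays Launch early: E[Launch early] = 0.625·(-5) + 0.375·(0) = -3.125; E[Launch late] = -7.125. Best-responding. ✓
Firm B (product quality low-quality), facing Launch early: Compete gives -6, Withdraw gives 9. Proposed Withdraw is best. ✓
Firm B (product quality high-quality), facing Launch early: Compete gives 4, Withdraw gives 7. Proposed Compete is not best — profitable deviation exists. ✗

No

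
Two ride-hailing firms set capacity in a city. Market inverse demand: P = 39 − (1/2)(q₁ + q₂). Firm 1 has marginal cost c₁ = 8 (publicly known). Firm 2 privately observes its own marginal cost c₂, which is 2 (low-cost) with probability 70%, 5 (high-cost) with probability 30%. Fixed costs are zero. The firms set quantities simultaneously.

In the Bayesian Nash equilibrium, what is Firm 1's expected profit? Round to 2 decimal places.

Firm 2 with cost c maximizes (39 − (1/2)(q₁+q₂) − c)·q₂, giving q₂(c) = (39 − c − (1/2)q₁).
E[c₂] = 0.7·2 + 0.3·5 = 2.9
Firm 1's FOC against E[q₂] yields q₁ = (39 − 2·8 + E[c₂])/(3/2) = (39 − 16 + 2.9)/(3/2) = 17.2667.
E[P] = 39 − (1/2)·(q₁ + E[q₂]) = 16.6333; Firm 1's expected profit = (E[P] − 8)·q₁ = (16.6333 − 8)·17.2667 = 149.069.

149.07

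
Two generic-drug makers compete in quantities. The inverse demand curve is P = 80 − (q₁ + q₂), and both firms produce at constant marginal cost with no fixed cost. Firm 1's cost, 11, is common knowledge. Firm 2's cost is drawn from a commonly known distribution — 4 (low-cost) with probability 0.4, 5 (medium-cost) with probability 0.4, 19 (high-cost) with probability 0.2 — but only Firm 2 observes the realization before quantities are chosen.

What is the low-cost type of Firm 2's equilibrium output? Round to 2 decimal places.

27.10

Firm 2 with cost c maximizes (80 − (q₁+q₂) − c)·q₂, giving q₂(c) = (80 − c − q₁)/2.
E[c₂] = 0.4·4 + 0.4·5 + 0.2·19 = 7.4
Firm 1's FOC against E[q₂] yields q₁ = (80 − 2·11 + E[c₂])/3 = (80 − 22 + 7.4)/3 = 21.8.
q₂(low-cost) = (80 − 4 − 21.8)/2 = 27.1.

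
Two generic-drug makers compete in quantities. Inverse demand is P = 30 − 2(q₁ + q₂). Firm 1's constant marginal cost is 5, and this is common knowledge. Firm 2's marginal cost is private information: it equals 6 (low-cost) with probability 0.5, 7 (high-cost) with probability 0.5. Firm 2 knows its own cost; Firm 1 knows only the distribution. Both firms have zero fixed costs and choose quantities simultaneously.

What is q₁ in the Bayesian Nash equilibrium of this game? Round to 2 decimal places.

Firm 2 with cost c maximizes (30 − 2(q₁+q₂) − c)·q₂, giving q₂(c) = (30 − c − 2q₁)/4.
E[c₂] = 0.5·6 + 0.5·7 = 6.5
Firm 1's FOC against E[q₂] yields q₁ = (30 − 2·5 + E[c₂])/6 = (30 − 10 + 6.5)/6 = 4.41667.

4.42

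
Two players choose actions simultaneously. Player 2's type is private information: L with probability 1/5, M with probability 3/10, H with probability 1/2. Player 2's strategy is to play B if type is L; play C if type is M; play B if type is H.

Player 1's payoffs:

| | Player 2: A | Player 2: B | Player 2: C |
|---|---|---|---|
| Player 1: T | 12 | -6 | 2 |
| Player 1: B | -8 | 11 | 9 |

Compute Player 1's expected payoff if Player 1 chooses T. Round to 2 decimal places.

Take the expectation over Player 2's type, weighting each type's action by its prior probability.
E[T] = 1/5·(-6) + 3/10·2 + 1/2·(-6) = (-6/5) + 3/5 + (-3) = -18/5

-3.60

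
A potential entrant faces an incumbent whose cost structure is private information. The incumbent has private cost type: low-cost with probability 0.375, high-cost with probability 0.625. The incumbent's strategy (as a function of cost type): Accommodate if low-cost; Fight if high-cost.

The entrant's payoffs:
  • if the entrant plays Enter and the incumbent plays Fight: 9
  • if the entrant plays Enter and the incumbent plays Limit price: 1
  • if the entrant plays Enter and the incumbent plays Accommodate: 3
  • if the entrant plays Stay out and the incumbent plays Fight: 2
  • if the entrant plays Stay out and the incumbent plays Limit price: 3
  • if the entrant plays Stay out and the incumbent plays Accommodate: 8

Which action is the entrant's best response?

Compute the entrant's expected payoff for each action, taking the expectation over the incumbent's type.
E[Enter] = 0.375·(3) + 0.625·(9) = 6.75
E[Stay out] = 0.375·(8) + 0.625·(2) = 4.25
Best response: Enter (6.75 is the largest).

Enter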